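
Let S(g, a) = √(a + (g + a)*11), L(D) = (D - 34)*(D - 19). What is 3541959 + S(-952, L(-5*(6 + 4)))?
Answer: 3541959 + 2*√14770 ≈ 3.5422e+6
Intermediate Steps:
L(D) = (-34 + D)*(-19 + D)
S(g, a) = √(11*g + 12*a) (S(g, a) = √(a + (a + g)*11) = √(a + (11*a + 11*g)) = √(11*g + 12*a))
3541959 + S(-952, L(-5*(6 + 4))) = 3541959 + √(11*(-952) + 12*(646 + (-5*(6 + 4))² - (-265)*(6 + 4))) = 3541959 + √(-10472 + 12*(646 + (-5*10)² - (-265)*10)) = 3541959 + √(-10472 + 12*(646 + (-50)² - 53*(-50))) = 3541959 + √(-10472 + 12*(646 + 2500 + 2650)) = 3541959 + √(-10472 + 12*5796) = 3541959 + √(-10472 + 69552) = 3541959 + √59080 = 3541959 + 2*√14770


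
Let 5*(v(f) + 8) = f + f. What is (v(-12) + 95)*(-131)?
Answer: -53841/5 ≈ -10768.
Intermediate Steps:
v(f) = -8 + 2*f/5 (v(f) = -8 + (f + f)/5 = -8 + (2*f)/5 = -8 + 2*f/5)
(v(-12) + 95)*(-131) = ((-8 + (⅖)*(-12)) + 95)*(-131) = ((-8 - 24/5) + 95)*(-131) = (-64/5 + 95)*(-131) = (411/5)*(-131) = -53841/5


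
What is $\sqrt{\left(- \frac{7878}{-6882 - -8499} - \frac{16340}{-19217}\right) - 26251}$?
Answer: $\frac{i \sqrt{475094105136365}}{134519} \approx 162.03 i$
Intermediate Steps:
$\sqrt{\left(- \frac{7878}{-6882 - -8499} - \frac{16340}{-19217}\right) - 26251} = \sqrt{\left(- \frac{7878}{-6882 + 8499} - - \frac{16340}{19217}\right) - 26251} = \sqrt{\left(- \frac{7878}{1617} + \frac{16340}{19217}\right) - 26251} = \sqrt{\left(\left(-7878\right) \frac{1}{1617} + \frac{16340}{19217}\right) - 26251} = \sqrt{\left(- \frac{2626}{539} + \frac{16340}{19217}\right) - 26251} = \sqrt{- \frac{3786962}{941633} - 26251} = \sqrt{- \frac{24722594845}{941633}} = \frac{i \sqrt{475094105136365}}{134519}$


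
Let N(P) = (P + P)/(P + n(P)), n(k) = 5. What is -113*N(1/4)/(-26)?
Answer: 113/273 ≈ 0.41392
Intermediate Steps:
N(P) = 2*P/(5 + P) (N(P) = (P + P)/(P + 5) = (2*P)/(5 + P) = 2*P/(5 + P))
-113*N(1/4)/(-26) = -113*2/(4*(5 + 1/4))/(-26) = -113*2*(¼)/(5 + ¼)*(-1)/26 = -113*2*(¼)/(21/4)*(-1)/26 = -113*2*(¼)*(4/21)*(-1)/26 = -226*(-1)/(21*26) = -113*(-1/273) = 113/273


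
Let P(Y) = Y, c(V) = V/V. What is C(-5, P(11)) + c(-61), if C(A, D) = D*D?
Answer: 122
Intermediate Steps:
c(V) = 1
C(A, D) = D**2
C(-5, P(11)) + c(-61) = 11**2 + 1 = 121 + 1 = 122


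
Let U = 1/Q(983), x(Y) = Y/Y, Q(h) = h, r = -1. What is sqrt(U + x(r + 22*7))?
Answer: 2*sqrt(241818)/983 ≈ 1.0005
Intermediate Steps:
x(Y) = 1
U = 1/983 ≈ 0.0010173
sqrt(U + x(r + 22*7)) = sqrt(1/983 + 1) = sqrt(984/983) = 2*sqrt(241818)/983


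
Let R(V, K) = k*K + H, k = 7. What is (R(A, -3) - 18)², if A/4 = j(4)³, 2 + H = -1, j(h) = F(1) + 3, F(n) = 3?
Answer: 1764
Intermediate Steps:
j(h) = 6 (j(h) = 3 + 3 = 6)
H = -3 (H = -2 - 1 = -3)
A = 864 (A = 4*6³ = 4*216 = 864)
R(V, K) = -3 + 7*K (R(V, K) = 7*K - 3 = -3 + 7*K)
(R(A, -3) - 18)² = ((-3 + 7*(-3)) - 18)² = ((-3 - 21) - 18)² = (-24 - 18)² = (-42)² = 1764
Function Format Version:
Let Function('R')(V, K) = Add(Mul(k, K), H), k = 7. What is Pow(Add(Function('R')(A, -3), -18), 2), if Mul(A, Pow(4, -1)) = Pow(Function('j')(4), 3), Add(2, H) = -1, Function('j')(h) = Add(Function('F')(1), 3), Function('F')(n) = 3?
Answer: 1764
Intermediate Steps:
Function('j')(h) = 6 (Function('j')(h) = Add(3, 3) = 6)
H = -3 (H = Add(-2, -1) = -3)
A = 864 (A = Mul(4, Pow(6, 3)) = Mul(4, 216) = 864)
Function('R')(V, K) = Add(-3, Mul(7, K)) (Function('R')(V, K) = Add(Mul(7, K), -3) = Add(-3, Mul(7, K)))
Pow(Add(Function('R')(A, -3), -18), 2) = Pow(Add(Add(-3, Mul(7, -3)), -18), 2) = Pow(Add(Add(-3, -21), -18), 2) = Pow(Add(-24, -18), 2) = Pow(-42, 2) = 1764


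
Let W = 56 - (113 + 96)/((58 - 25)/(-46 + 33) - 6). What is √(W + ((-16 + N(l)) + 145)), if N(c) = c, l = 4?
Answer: 4*√164391/111 ≈ 14.611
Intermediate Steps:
W = 8933/111 (W = 56 - 209/(33/(-13) - 6) = 56 - 209/(33*(-1/13) - 6) = 56 - 209/(-33/13 - 6) = 56 - 209/(-111/13) = 56 - 209*(-13)/111 = 56 - 1*(-2717/111) = 56 + 2717/111 = 8933/111 ≈ 80.477)
√(W + ((-16 + N(l)) + 145)) = √(8933/111 + ((-16 + 4) + 145)) = √(8933/111 + (-12 + 145)) = √(8933/111 + 133) = √(23696/111) = 4*√164391/111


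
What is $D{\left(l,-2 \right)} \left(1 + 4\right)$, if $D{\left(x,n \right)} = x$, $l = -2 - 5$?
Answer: $-35$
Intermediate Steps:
$l = -7$ ($l = -2 - 5 = -7$)
$D{\left(l,-2 \right)} \left(1 + 4\right) = - 7 \left(1 + 4\right) = \left(-7\right) 5 = -35$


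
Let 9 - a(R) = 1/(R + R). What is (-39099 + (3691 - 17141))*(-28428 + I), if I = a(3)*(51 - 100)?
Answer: 9099647585/6 ≈ 1.5166e+9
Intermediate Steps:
a(R) = 9 - 1/(2*R) (a(R) = 9 - 1/(R + R) = 9 - 1/(2*R))
I = -2597/6 (I = (9 - 1/2/3)*(51 - 100) = (9 - 1/2*1/3)*(-49) = (9 - 1/6)*(-49) = (53/6)*(-49) = -2597/6 ≈ -432.83)
(-39099 + (3691 - 17141))*(-28428 + I) = (-39099 + (3691 - 17141))*(-28428 - 2597/6) = (-39099 - 13450)*(-173165/6) = -52549*(-173165/6) = 9099647585/6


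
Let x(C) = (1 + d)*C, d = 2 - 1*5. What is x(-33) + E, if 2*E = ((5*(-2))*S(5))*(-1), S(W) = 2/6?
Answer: 203/3 ≈ 67.667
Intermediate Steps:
S(W) = 1/3 (S(W) = 2*(1/6) = 1/3)
d = -3 (d = 2 - 5 = -3)
x(C) = -2*C (x(C) = (1 - 3)*C = -2*C)
E = 5/3 (E = (((5*(-2))*(1/3))*(-1))/2 = (-10*1/3*(-1))/2 = (-10/3*(-1))/2 = (1/2)*(10/3) = 5/3 ≈ 1.6667)
x(-33) + E = -2*(-33) + 5/3 = 66 + 5/3 = 203/3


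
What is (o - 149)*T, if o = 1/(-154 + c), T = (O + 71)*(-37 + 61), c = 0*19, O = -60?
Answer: -275364/7 ≈ -39338.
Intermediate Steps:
c = 0
T = 264 (T = (-60 + 71)*(-37 + 61) = 11*24 = 264)
o = -1/154 (o = 1/(-154 + 0) = 1/(-154) = -1/154 ≈ -0.0064935)
(o - 149)*T = (-1/154 - 149)*264 = -22947/154*264 = -275364/7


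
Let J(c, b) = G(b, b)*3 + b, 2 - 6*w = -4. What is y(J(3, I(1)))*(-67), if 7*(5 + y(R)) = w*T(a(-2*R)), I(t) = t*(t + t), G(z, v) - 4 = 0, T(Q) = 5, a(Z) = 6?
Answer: 2010/7 ≈ 287.14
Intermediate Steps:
G(z, v) = 4 (G(z, v) = 4 + 0 = 4)
w = 1 (w = ⅓ - ⅙*(-4) = ⅓ + ⅔ = 1)
I(t) = 2*t² (I(t) = t*(2*t) = 2*t²)
J(c, b) = 12 + b (J(c, b) = 4*3 + b = 12 + b)
y(R) = -30/7 (y(R) = -5 + (1*5)/7 = -5 + (⅐)*5 = -5 + 5/7 = -30/7)
y(J(3, I(1)))*(-67) = -30/7*(-67) = 2010/7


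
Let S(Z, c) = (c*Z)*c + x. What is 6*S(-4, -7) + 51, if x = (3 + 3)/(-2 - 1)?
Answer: -1137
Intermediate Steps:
x = -2 (x = 6/(-3) = 6*(-1/3) = -2)
S(Z, c) = -2 + Z*c**2 (S(Z, c) = (c*Z)*c - 2 = (Z*c)*c - 2 = Z*c**2 - 2 = -2 + Z*c**2)
6*S(-4, -7) + 51 = 6*(-2 - 4*(-7)**2) + 51 = 6*(-2 - 4*49) + 51 = 6*(-2 - 196) + 51 = 6*(-198) + 51 = -1188 + 51 = -1137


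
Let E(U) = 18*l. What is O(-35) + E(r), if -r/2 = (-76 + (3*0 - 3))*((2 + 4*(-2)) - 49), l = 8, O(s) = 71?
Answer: 215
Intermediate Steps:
r = -8690 (r = -2*(-76 + (3*0 - 3))*((2 + 4*(-2)) - 49) = -2*(-76 + (0 - 3))*((2 - 8) - 49) = -2*(-76 - 3)*(-6 - 49) = -(-158)*(-55) = -2*4345 = -8690)
E(U) = 144 (E(U) = 18*8 = 144)
O(-35) + E(r) = 71 + 144 = 215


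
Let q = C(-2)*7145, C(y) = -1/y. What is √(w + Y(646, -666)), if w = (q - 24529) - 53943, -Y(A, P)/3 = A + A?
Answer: I*√315102/2 ≈ 280.67*I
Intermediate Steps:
Y(A, P) = -6*A (Y(A, P) = -3*(A + A) = -6*A)
q = 7145/2 (q = -1/(-2)*7145 = -1*(-½)*7145 = (½)*7145 = 7145/2 ≈ 3572.5)
w = -149799/2 (w = (7145/2 - 24529) - 53943 = -41913/2 - 53943 = -149799/2 ≈ -74900.)
√(w + Y(646, -666)) = √(-149799/2 - 6*646) = √(-149799/2 - 3876) = √(-157551/2) = I*√315102/2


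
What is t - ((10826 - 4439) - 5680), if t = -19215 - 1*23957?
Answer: -43879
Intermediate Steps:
t = -43172 (t = -19215 - 23957 = -43172)
t - ((10826 - 4439) - 5680) = -43172 - ((10826 - 4439) - 5680) = -43172 - (6387 - 5680) = -43172 - 1*707 = -43172 - 707 = -43879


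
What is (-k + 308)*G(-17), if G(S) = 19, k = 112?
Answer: 3724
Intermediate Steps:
(-k + 308)*G(-17) = (-1*112 + 308)*19 = (-112 + 308)*19 = 196*19 = 3724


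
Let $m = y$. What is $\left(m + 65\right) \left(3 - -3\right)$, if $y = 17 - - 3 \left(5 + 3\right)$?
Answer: $636$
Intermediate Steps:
$y = 41$ ($y = 17 - \left(-3\right) 8 = 17 - -24 = 17 + 24 = 41$)
$m = 41$
$\left(m + 65\right) \left(3 - -3\right) = \left(41 + 65\right) \left(3 - -3\right) = 106 \left(3 + 3\right) = 106 \cdot 6 = 636$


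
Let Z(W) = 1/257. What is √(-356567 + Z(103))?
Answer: I*√23550893526/257 ≈ 597.13*I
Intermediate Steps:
Z(W) = 1/257
√(-356567 + Z(103)) = √(-356567 + 1/257) = √(-91637718/257) = I*√23550893526/257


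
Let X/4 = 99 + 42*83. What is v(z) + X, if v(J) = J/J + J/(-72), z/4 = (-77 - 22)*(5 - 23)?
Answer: 14242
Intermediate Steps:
z = 7128 (z = 4*((-77 - 22)*(5 - 23)) = 4*(-99*(-18)) = 4*1782 = 7128)
v(J) = 1 - J/72 (v(J) = 1 + J*(-1/72) = 1 - J/72)
X = 14340 (X = 4*(99 + 42*83) = 4*(99 + 3486) = 4*3585 = 14340)
v(z) + X = (1 - 1/72*7128) + 14340 = (1 - 99) + 14340 = -98 + 14340 = 14242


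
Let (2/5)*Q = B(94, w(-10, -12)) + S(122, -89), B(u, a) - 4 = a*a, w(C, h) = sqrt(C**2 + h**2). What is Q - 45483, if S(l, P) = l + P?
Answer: -89561/2 ≈ -44781.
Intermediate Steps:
S(l, P) = P + l
B(u, a) = 4 + a**2 (B(u, a) = 4 + a*a = 4 + a**2)
Q = 1405/2 (Q = 5*((4 + (sqrt((-10)**2 + (-12)**2))**2) + (-89 + 122))/2 = 5*((4 + (sqrt(100 + 144))**2) + 33)/2 = 5*((4 + (sqrt(244))**2) + 33)/2 = 5*((4 + (2*sqrt(61))**2) + 33)/2 = 5*((4 + 244) + 33)/2 = 5*(248 + 33)/2 = (5/2)*281 = 1405/2 ≈ 702.50)
Q - 45483 = 1405/2 - 45483 = -89561/2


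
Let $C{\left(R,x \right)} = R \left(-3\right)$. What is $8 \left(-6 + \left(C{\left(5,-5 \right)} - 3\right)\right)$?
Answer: $-192$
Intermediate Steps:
$C{\left(R,x \right)} = - 3 R$
$8 \left(-6 + \left(C{\left(5,-5 \right)} - 3\right)\right) = 8 \left(-6 - 18\right) = 8 \left(-24\right) = -192$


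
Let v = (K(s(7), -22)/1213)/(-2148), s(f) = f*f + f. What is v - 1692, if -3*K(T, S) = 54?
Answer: -734757765/434254 ≈ -1692.0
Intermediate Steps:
s(f) = f + f**2 (s(f) = f**2 + f = f + f**2)
K(T, S) = -18 (K(T, S) = -1/3*54 = -18)
v = 3/434254 (v = -18/1213/(-2148) = -18*1/1213*(-1/2148) = -18/1213*(-1/2148) = 3/434254 ≈ 6.9084e-6)
v - 1692 = 3/434254 - 1692 = -734757765/434254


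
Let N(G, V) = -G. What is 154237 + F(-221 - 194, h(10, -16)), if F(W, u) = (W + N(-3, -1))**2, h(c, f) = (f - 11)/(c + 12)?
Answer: 323981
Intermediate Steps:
h(c, f) = (-11 + f)/(12 + c)
F(W, u) = (3 + W)**2 (F(W, u) = (W - 1*(-3))**2 = (W + 3)**2 = (3 + W)**2)
154237 + F(-221 - 194, h(10, -16)) = 154237 + (3 + (-221 - 194))**2 = 154237 + (3 - 415)**2 = 154237 + (-412)**2 = 154237 + 169744 = 323981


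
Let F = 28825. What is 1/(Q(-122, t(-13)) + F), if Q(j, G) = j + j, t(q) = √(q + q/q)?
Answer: 1/28581 ≈ 3.4988e-5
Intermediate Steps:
t(q) = √(1 + q) (t(q) = √(q + 1) = √(1 + q))
Q(j, G) = 2*j
1/(Q(-122, t(-13)) + F) = 1/(2*(-122) + 28825) = 1/(-244 + 28825) = 1/28581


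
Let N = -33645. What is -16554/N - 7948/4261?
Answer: -65624622/47787115 ≈ -1.3733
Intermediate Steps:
-16554/N - 7948/4261 = -16554/(-33645) - 7948/4261 = -16554*(-1/33645) - 7948*1/4261 = 5518/11215 - 7948/4261 = -65624622/47787115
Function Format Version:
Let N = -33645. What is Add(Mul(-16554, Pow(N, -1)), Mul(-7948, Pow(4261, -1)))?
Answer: Rational(-65624622, 47787115) ≈ -1.3733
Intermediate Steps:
Add(Mul(-16554, Pow(N, -1)), Mul(-7948, Pow(4261, -1))) = Add(Mul(-16554, Pow(-33645, -1)), Mul(-7948, Pow(4261, -1))) = Add(Mul(-16554, Rational(-1, 33645)), Mul(-7948, Rational(1, 4261))) = Add(Rational(5518, 11215), Rational(-7948, 4261)) = Rational(-65624622, 47787115)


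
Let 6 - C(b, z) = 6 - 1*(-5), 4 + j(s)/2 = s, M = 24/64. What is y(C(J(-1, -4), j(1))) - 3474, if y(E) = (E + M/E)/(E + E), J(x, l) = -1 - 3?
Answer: -1389397/400 ≈ -3473.5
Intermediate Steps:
M = 3/8 (M = 24*(1/64) = 3/8 ≈ 0.37500)
j(s) = -8 + 2*s
J(x, l) = -4
C(b, z) = -5 (C(b, z) = 6 - (6 - 1*(-5)) = 6 - (6 + 5) = 6 - 1*11 = 6 - 11 = -5)
y(E) = (E + 3/(8*E))/(2*E) (y(E) = (E + 3/(8*E))/(E + E) = (E + 3/(8*E))/((2*E)) = (E + 3/(8*E))*(1/(2*E)) = (E + 3/(8*E))/(2*E))
y(C(J(-1, -4), j(1))) - 3474 = (½ + (3/16)/(-5)²) - 3474 = (½ + (3/16)*(1/25)) - 3474 = (½ + 3/400) - 3474 = 203/400 - 3474 = -1389397/400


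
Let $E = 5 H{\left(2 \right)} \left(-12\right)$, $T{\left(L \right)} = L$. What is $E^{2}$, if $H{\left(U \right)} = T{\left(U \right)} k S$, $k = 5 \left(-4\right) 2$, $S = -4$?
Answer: $368640000$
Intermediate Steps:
$k = -40$ ($k = \left(-20\right) 2 = -40$)
$H{\left(U \right)} = 160 U$ ($H{\left(U \right)} = U \left(-40\right) \left(-4\right) = - 40 U \left(-4\right) = 160 U$)
$E = -19200$ ($E = 5 \cdot 160 \cdot 2 \left(-12\right) = 5 \cdot 320 \left(-12\right) = 1600 \left(-12\right) = -19200$)
$E^{2} = \left(-19200\right)^{2} = 368640000$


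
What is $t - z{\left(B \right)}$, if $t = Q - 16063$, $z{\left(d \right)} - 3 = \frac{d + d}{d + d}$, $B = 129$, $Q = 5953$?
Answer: $-10114$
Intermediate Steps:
$z{\left(d \right)} = 4$ ($z{\left(d \right)} = 3 + \frac{d + d}{d + d} = 3 + \frac{2 d}{2 d} = 3 + 2 d \frac{1}{2 d} = 3 + 1 = 4$)
$t = -10110$ ($t = 5953 - 16063 = -10110$)
$t - z{\left(B \right)} = -10110 - 4 = -10114$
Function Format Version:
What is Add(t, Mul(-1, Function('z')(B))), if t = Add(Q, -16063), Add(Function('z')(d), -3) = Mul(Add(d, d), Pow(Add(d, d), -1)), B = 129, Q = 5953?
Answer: -10114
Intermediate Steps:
Function('z')(d) = 4 (Function('z')(d) = Add(3, Mul(Add(d, d), Pow(Add(d, d), -1))) = Add(3, Mul(Mul(2, d), Pow(Mul(2, d), -1))) = Add(3, Mul(Mul(2, d), Mul(Rational(1, 2), Pow(d, -1)))) = Add(3, 1) = 4)
t = -10110 (t = Add(5953, -16063) = -10110)
Add(t, Mul(-1, Function('z')(B))) = Add(-10110, Mul(-1, 4)) = Add(-10110, -4) = -10114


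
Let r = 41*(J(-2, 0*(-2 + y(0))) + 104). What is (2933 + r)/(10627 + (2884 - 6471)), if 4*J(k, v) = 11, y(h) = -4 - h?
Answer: 29239/28160 ≈ 1.0383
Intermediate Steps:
J(k, v) = 11/4 (J(k, v) = (1/4)*11 = 11/4)
r = 17507/4 (r = 41*(11/4 + 104) = 41*(427/4) = 17507/4 ≈ 4376.8)
(2933 + r)/(10627 + (2884 - 6471)) = (2933 + 17507/4)/(10627 + (2884 - 6471)) = 29239/(4*(10627 - 3587)) = (29239/4)/7040 = (29239/4)*(1/7040) = 29239/28160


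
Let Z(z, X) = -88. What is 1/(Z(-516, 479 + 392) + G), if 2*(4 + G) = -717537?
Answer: -2/717721 ≈ -2.7866e-6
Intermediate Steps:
G = -717545/2 (G = -4 + (½)*(-717537) = -4 - 717537/2 = -717545/2 ≈ -3.5877e+5)
1/(Z(-516, 479 + 392) + G) = 1/(-88 - 717545/2) = 1/(-717721/2) = -2/717721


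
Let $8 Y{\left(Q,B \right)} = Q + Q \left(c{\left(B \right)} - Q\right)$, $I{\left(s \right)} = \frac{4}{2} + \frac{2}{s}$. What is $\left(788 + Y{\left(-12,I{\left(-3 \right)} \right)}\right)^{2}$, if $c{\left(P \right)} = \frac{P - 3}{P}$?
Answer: $\frac{37982569}{64} \approx 5.9348 \cdot 10^{5}$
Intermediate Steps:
$c{\left(P \right)} = \frac{-3 + P}{P}$ ($c{\left(P \right)} = \frac{P - 3}{P} = \frac{-3 + P}{P}$)
$I{\left(s \right)} = 2 + \frac{2}{s}$ ($I{\left(s \right)} = 4 \cdot \frac{1}{2} + \frac{2}{s} = 2 + \frac{2}{s}$)
$Y{\left(Q,B \right)} = \frac{Q}{8} + \frac{Q \left(- Q + \frac{-3 + B}{B}\right)}{8}$ ($Y{\left(Q,B \right)} = \frac{Q + Q \left(\frac{-3 + B}{B} - Q\right)}{8} = \frac{Q + Q \left(- Q + \frac{-3 + B}{B}\right)}{8} = \frac{Q}{8} + \frac{Q \left(- Q + \frac{-3 + B}{B}\right)}{8}$)
$\left(788 + Y{\left(-12,I{\left(-3 \right)} \right)}\right)^{2} = \left(788 + \frac{1}{8} \left(-12\right) \frac{1}{2 + \frac{2}{-3}} \left(-3 + \left(2 + \frac{2}{-3}\right) + \left(2 + \frac{2}{-3}\right) \left(1 - -12\right)\right)\right)^{2} = \left(788 + \frac{1}{8} \left(-12\right) \frac{1}{2 + 2 \left(- \frac{1}{3}\right)} \left(-3 + \left(2 + 2 \left(- \frac{1}{3}\right)\right) + \left(2 + 2 \left(- \frac{1}{3}\right)\right) \left(1 + 12\right)\right)\right)^{2} = \left(788 + \frac{1}{8} \left(-12\right) \frac{1}{2 - \frac{2}{3}} \left(-3 + \left(2 - \frac{2}{3}\right) + \left(2 - \frac{2}{3}\right) 13\right)\right)^{2} = \left(788 + \frac{1}{8} \left(-12\right) \frac{1}{\frac{4}{3}} \left(-3 + \frac{4}{3} + \frac{4}{3} \cdot 13\right)\right)^{2} = \left(788 + \frac{1}{8} \left(-12\right) \frac{3}{4} \left(-3 + \frac{4}{3} + \frac{52}{3}\right)\right)^{2} = \left(788 + \frac{1}{8} \left(-12\right) \frac{3}{4} \cdot \frac{47}{3}\right)^{2} = \left(788 - \frac{141}{8}\right)^{2} = \left(\frac{6163}{8}\right)^{2} = \frac{37982569}{64}$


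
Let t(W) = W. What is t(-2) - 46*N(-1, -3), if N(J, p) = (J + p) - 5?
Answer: 412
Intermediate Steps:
N(J, p) = -5 + J + p
t(-2) - 46*N(-1, -3) = -2 - 46*(-5 - 1 - 3) = -2 - 46*(-9) = -2 + 414 = 412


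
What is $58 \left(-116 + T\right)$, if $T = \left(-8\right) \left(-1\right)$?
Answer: $-6264$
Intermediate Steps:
$T = 8$
$58 \left(-116 + T\right) = 58 \left(-116 + 8\right) = 58 \left(-108\right) = -6264$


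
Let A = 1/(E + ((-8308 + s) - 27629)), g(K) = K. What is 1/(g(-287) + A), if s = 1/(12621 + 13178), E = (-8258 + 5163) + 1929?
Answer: -957220296/274722250751 ≈ -0.0034843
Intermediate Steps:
E = -1166 (E = -3095 + 1929 = -1166)
s = 1/25799 ≈ 3.8761e-5
A = -25799/957220296 (A = 1/(-1166 + ((-8308 + 1/25799) - 27629)) = 1/(-1166 + (-214338091/25799 - 27629)) = 1/(-1166 - 927138662/25799) = 1/(-957220296/25799) = -25799/957220296 ≈ -2.6952e-5)
1/(g(-287) + A) = 1/(-287 - 25799/957220296) = 1/(-274722250751/957220296) = -957220296/274722250751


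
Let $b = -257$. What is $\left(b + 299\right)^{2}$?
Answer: $1764$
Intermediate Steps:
$\left(b + 299\right)^{2} = \left(-257 + 299\right)^{2} = 42^{2} = 1764$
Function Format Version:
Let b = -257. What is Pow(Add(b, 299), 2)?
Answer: 1764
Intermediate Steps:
Pow(Add(b, 299), 2) = Pow(Add(-257, 299), 2) = Pow(42, 2) = 1764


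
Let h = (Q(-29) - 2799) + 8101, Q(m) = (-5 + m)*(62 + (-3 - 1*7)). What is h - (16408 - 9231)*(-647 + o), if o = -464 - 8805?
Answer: 71170666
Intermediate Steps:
Q(m) = -260 + 52*m (Q(m) = (-5 + m)*(62 + (-3 - 7)) = (-5 + m)*(62 - 10) = (-5 + m)*52 = -260 + 52*m)
o = -9269
h = 3534 (h = ((-260 + 52*(-29)) - 2799) + 8101 = ((-260 - 1508) - 2799) + 8101 = (-1768 - 2799) + 8101 = -4567 + 8101 = 3534)
h - (16408 - 9231)*(-647 + o) = 3534 - (16408 - 9231)*(-647 - 9269) = 3534 - 7177*(-9916) = 3534 - 1*(-71167132) = 3534 + 71167132 = 71170666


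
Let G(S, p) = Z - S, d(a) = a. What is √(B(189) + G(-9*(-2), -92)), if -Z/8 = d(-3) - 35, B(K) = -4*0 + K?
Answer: 5*√19 ≈ 21.794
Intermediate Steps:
B(K) = K (B(K) = 0 + K = K)
Z = 304 (Z = -8*(-3 - 35) = -8*(-38) = 304)
G(S, p) = 304 - S
√(B(189) + G(-9*(-2), -92)) = √(189 + (304 - (-9)*(-2))) = √(189 + (304 - 1*18)) = √(189 + (304 - 18)) = √(189 + 286) = √475 = 5*√19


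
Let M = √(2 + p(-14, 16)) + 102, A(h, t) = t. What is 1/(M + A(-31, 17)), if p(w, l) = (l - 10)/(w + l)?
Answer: 119/14156 - √5/14156 ≈ 0.0082484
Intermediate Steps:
p(w, l) = (-10 + l)/(l + w)
M = 102 + √5 (M = √(2 + (-10 + 16)/(16 - 14)) + 102 = √(2 + 6/2) + 102 = √(2 + (½)*6) + 102 = √(2 + 3) + 102 = √5 + 102 = 102 + √5 ≈ 104.24)
1/(M + A(-31, 17)) = 1/((102 + √5) + 17) = 1/(119 + √5)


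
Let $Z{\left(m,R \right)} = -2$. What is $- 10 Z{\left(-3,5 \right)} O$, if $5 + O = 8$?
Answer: $60$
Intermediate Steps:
$O = 3$ ($O = -5 + 8 = 3$)
$- 10 Z{\left(-3,5 \right)} O = \left(-10\right) \left(-2\right) 3 = 20 \cdot 3 = 60$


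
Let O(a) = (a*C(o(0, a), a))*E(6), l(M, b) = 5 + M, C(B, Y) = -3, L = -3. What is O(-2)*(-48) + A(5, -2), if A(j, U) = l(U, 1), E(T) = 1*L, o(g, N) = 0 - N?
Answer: 867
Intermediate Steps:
o(g, N) = -N
E(T) = -3 (E(T) = 1*(-3) = -3)
O(a) = 9*a (O(a) = (a*(-3))*(-3) = -3*a*(-3) = 9*a)
A(j, U) = 5 + U
O(-2)*(-48) + A(5, -2) = (9*(-2))*(-48) + (5 - 2) = -18*(-48) + 3 = 864 + 3 = 867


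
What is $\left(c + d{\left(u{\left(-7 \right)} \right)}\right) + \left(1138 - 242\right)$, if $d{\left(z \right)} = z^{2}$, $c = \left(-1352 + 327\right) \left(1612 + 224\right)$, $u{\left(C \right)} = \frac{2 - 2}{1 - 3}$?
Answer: $-1881004$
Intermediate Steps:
$u{\left(C \right)} = 0$ ($u{\left(C \right)} = \frac{0}{-2} = 0 \left(- \frac{1}{2}\right) = 0$)
$c = -1881900$ ($c = \left(-1025\right) 1836 = -1881900$)
$\left(c + d{\left(u{\left(-7 \right)} \right)}\right) + \left(1138 - 242\right) = \left(-1881900 + 0^{2}\right) + \left(1138 - 242\right) = \left(-1881900 + 0\right) + 896 = -1881900 + 896 = -1881004$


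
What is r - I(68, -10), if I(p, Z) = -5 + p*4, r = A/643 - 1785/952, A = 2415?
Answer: -1363773/5144 ≈ -265.12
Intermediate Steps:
r = 9675/5144 (r = 2415/643 - 1785/952 = 2415*(1/643) - 1785*1/952 = 2415/643 - 15/8 = 9675/5144 ≈ 1.8808)
I(p, Z) = -5 + 4*p
r - I(68, -10) = 9675/5144 - (-5 + 4*68) = 9675/5144 - (-5 + 272) = 9675/5144 - 1*267 = 9675/5144 - 267 = -1363773/5144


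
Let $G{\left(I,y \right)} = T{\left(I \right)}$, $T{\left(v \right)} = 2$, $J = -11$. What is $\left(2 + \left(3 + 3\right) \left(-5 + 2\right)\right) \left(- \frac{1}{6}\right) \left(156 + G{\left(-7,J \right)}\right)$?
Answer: $\frac{1264}{3} \approx 421.33$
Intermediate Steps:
$G{\left(I,y \right)} = 2$
$\left(2 + \left(3 + 3\right) \left(-5 + 2\right)\right) \left(- \frac{1}{6}\right) \left(156 + G{\left(-7,J \right)}\right) = \left(2 + \left(3 + 3\right) \left(-5 + 2\right)\right) \left(- \frac{1}{6}\right) \left(156 + 2\right) = \left(2 + 6 \left(-3\right)\right) \left(\left(-1\right) \frac{1}{6}\right) 158 = \left(2 - 18\right) \left(- \frac{1}{6}\right) 158 = \left(-16\right) \left(- \frac{1}{6}\right) 158 = \frac{8}{3} \cdot 158 = \frac{1264}{3}$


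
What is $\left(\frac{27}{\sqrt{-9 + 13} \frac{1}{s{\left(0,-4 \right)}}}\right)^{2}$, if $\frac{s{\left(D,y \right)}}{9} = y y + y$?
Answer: $2125764$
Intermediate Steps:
$s{\left(D,y \right)} = 9 y + 9 y^{2}$ ($s{\left(D,y \right)} = 9 \left(y y + y\right) = 9 \left(y^{2} + y\right) = 9 \left(y + y^{2}\right) = 9 y + 9 y^{2}$)
$\left(\frac{27}{\sqrt{-9 + 13} \frac{1}{s{\left(0,-4 \right)}}}\right)^{2} = \left(\frac{27}{\sqrt{-9 + 13} \frac{1}{9 \left(-4\right) \left(1 - 4\right)}}\right)^{2} = \left(\frac{27}{\sqrt{4} \frac{1}{9 \left(-4\right) \left(-3\right)}}\right)^{2} = \left(\frac{27}{2 \cdot \frac{1}{108}}\right)^{2} = \left(27 \frac{1}{\frac{1}{54}}\right)^{2} = \left(27 \cdot 54\right)^{2} = 1458^{2} = 2125764$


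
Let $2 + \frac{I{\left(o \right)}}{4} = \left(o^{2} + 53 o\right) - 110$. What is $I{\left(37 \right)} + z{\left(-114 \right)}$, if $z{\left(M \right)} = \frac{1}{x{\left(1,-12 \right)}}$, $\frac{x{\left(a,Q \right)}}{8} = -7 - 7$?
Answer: $\frac{1441663}{112} \approx 12872.0$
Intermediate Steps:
$x{\left(a,Q \right)} = -112$ ($x{\left(a,Q \right)} = 8 \left(-7 - 7\right) = 8 \left(-14\right) = -112$)
$z{\left(M \right)} = - \frac{1}{112}$ ($z{\left(M \right)} = \frac{1}{-112} = - \frac{1}{112}$)
$I{\left(o \right)} = -448 + 4 o^{2} + 212 o$ ($I{\left(o \right)} = -8 + 4 \left(\left(o^{2} + 53 o\right) - 110\right) = -8 + 4 \left(-110 + o^{2} + 53 o\right) = -8 + \left(-440 + 4 o^{2} + 212 o\right) = -448 + 4 o^{2} + 212 o$)
$I{\left(37 \right)} + z{\left(-114 \right)} = \left(-448 + 4 \cdot 37^{2} + 212 \cdot 37\right) - \frac{1}{112} = \left(-448 + 4 \cdot 1369 + 7844\right) - \frac{1}{112} = \left(-448 + 5476 + 7844\right) - \frac{1}{112} = 12872 - \frac{1}{112} = \frac{1441663}{112}$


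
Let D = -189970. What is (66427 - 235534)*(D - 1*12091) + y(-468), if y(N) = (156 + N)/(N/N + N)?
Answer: 15957357089421/467 ≈ 3.4170e+10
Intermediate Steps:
y(N) = (156 + N)/(1 + N)
(66427 - 235534)*(D - 1*12091) + y(-468) = (66427 - 235534)*(-189970 - 1*12091) + (156 - 468)/(1 - 468) = -169107*(-189970 - 12091) - 312/(-467) = -169107*(-202061) - 1/467*(-312) = 34169929527 + 312/467 = 15957357089421/467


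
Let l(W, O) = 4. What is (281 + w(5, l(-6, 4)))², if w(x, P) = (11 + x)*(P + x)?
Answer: 180625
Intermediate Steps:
(281 + w(5, l(-6, 4)))² = (281 + (5² + 11*4 + 11*5 + 4*5))² = (281 + (25 + 44 + 55 + 20))² = (281 + 144)² = 425² = 180625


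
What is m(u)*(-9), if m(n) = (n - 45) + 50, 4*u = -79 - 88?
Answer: 1323/4 ≈ 330.75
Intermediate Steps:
u = -167/4 (u = (-79 - 88)/4 = (1/4)*(-167) = -167/4 ≈ -41.750)
m(n) = 5 + n (m(n) = (-45 + n) + 50 = 5 + n)
m(u)*(-9) = (5 - 167/4)*(-9) = -147/4*(-9) = 1323/4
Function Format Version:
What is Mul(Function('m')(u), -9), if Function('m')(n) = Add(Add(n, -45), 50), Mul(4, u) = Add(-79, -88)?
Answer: Rational(1323, 4) ≈ 330.75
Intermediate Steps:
u = Rational(-167, 4) (u = Mul(Rational(1, 4), Add(-79, -88)) = Mul(Rational(1, 4), -167) = Rational(-167, 4) ≈ -41.750)
Function('m')(n) = Add(5, n) (Function('m')(n) = Add(Add(-45, n), 50) = Add(5, n))
Mul(Function('m')(u), -9) = Mul(Add(5, Rational(-167, 4)), -9) = Mul(Rational(-147, 4), -9) = Rational(1323, 4)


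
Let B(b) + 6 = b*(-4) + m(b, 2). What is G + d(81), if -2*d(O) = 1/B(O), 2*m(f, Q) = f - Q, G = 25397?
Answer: 14755658/581 ≈ 25397.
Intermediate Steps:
m(f, Q) = f/2 - Q/2 (m(f, Q) = (f - Q)/2 = f/2 - Q/2)
B(b) = -7 - 7*b/2 (B(b) = -6 + (b*(-4) + (b/2 - ½*2)) = -6 + (-4*b + (b/2 - 1)) = -6 + (-4*b + (-1 + b/2)) = -6 + (-1 - 7*b/2) = -7 - 7*b/2)
d(O) = -1/(2*(-7 - 7*O/2))
G + d(81) = 25397 + 1/(7*(2 + 81)) = 25397 + (⅐)/83 = 25397 + (⅐)*(1/83) = 25397 + 1/581 = 14755658/581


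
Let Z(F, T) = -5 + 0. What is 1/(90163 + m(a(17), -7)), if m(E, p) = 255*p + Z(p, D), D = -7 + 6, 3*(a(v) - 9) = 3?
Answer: 1/88373 ≈ 1.1316e-5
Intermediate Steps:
a(v) = 10 (a(v) = 9 + (⅓)*3 = 9 + 1 = 10)
D = -1
Z(F, T) = -5
m(E, p) = -5 + 255*p (m(E, p) = 255*p - 5 = -5 + 255*p)
1/(90163 + m(a(17), -7)) = 1/(90163 + (-5 + 255*(-7))) = 1/(90163 + (-5 - 1785)) = 1/(90163 - 1790) = 1/88373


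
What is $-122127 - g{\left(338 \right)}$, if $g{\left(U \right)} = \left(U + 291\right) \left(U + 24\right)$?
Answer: $-349825$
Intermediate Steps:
$g{\left(U \right)} = \left(24 + U\right) \left(291 + U\right)$ ($g{\left(U \right)} = \left(291 + U\right) \left(24 + U\right) = \left(24 + U\right) \left(291 + U\right)$)
$-122127 - g{\left(338 \right)} = -122127 - \left(6984 + 338^{2} + 315 \cdot 338\right) = -122127 - \left(6984 + 114244 + 106470\right) = -122127 - 227698 = -349825$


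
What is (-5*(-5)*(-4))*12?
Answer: -1200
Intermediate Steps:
(-5*(-5)*(-4))*12 = (25*(-4))*12 = -100*12 = -1200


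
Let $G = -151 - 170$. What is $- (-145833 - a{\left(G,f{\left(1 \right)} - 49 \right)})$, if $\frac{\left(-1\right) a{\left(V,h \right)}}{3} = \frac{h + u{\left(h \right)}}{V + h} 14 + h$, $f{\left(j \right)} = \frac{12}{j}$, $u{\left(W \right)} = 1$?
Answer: $\frac{26123220}{179} \approx 1.4594 \cdot 10^{5}$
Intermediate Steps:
$G = -321$
$a{\left(V,h \right)} = - 3 h - \frac{42 \left(1 + h\right)}{V + h}$ ($a{\left(V,h \right)} = - 3 \left(\frac{h + 1}{V + h} 14 + h\right) = - 3 \left(\frac{1 + h}{V + h} 14 + h\right) = - 3 \left(\frac{14 \left(1 + h\right)}{V + h} + h\right) = - 3 \left(h + \frac{14 \left(1 + h\right)}{V + h}\right) = - 3 h - \frac{42 \left(1 + h\right)}{V + h}$)
$- (-145833 - a{\left(G,f{\left(1 \right)} - 49 \right)}) = - (-145833 - \frac{3 \left(-14 - \left(\frac{12}{1} - 49\right)^{2} - 14 \left(\frac{12}{1} - 49\right) - - 321 \left(\frac{12}{1} - 49\right)\right)}{-321 + \left(\frac{12}{1} - 49\right)}) = - (-145833 - \frac{3 \left(-14 - \left(12 \cdot 1 - 49\right)^{2} - 14 \left(12 \cdot 1 - 49\right) - - 321 \left(12 \cdot 1 - 49\right)\right)}{-321 + \left(12 \cdot 1 - 49\right)}) = - (-145833 - \frac{3 \left(-14 - \left(12 - 49\right)^{2} - 14 \left(12 - 49\right) - - 321 \left(12 - 49\right)\right)}{-321 + \left(12 - 49\right)}) = - (-145833 - \frac{3 \left(-14 - \left(-37\right)^{2} - -518 - \left(-321\right) \left(-37\right)\right)}{-321 - 37}) = - (-145833 - \frac{3 \left(-14 - 1369 + 518 - 11877\right)}{-358}) = - (-145833 - 3 \left(- \frac{1}{358}\right) \left(-14 - 1369 + 518 - 11877\right)) = - (-145833 - 3 \left(- \frac{1}{358}\right) \left(-12742\right)) = - (-145833 - \frac{19113}{179}) = \left(-1\right) \left(- \frac{26123220}{179}\right) = \frac{26123220}{179}$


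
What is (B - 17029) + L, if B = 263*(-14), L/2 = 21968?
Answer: 23225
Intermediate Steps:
L = 43936 (L = 2*21968 = 43936)
B = -3682
(B - 17029) + L = (-3682 - 17029) + 43936 = -20711 + 43936 = 23225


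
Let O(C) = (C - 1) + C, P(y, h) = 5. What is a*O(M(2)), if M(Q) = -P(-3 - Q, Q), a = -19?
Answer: 209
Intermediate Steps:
M(Q) = -5 (M(Q) = -1*5 = -5)
O(C) = -1 + 2*C (O(C) = (-1 + C) + C = -1 + 2*C)
a*O(M(2)) = -19*(-1 + 2*(-5)) = -19*(-1 - 10) = -19*(-11) = 209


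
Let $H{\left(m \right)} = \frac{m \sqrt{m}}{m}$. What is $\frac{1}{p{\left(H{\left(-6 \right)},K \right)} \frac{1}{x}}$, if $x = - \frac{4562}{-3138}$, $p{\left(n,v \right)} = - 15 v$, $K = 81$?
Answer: $- \frac{2281}{1906335} \approx -0.0011965$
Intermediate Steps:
$H{\left(m \right)} = \sqrt{m}$ ($H{\left(m \right)} = \frac{m^{\frac{3}{2}}}{m} = \sqrt{m}$)
$x = \frac{2281}{1569}$ ($x = \left(-4562\right) \left(- \frac{1}{3138}\right) = \frac{2281}{1569} \approx 1.4538$)
$\frac{1}{p{\left(H{\left(-6 \right)},K \right)} \frac{1}{x}} = \frac{1}{\left(-15\right) 81 \frac{1}{\frac{2281}{1569}}} = \frac{1}{\left(-1215\right) \frac{1569}{2281}} = \frac{1}{- \frac{1906335}{2281}} = - \frac{2281}{1906335}$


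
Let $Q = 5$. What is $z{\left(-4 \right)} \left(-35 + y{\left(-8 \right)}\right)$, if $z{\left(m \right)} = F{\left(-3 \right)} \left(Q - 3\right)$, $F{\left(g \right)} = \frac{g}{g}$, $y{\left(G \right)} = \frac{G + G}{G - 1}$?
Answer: $- \frac{598}{9} \approx -66.444$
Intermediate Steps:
$y{\left(G \right)} = \frac{2 G}{-1 + G}$
$F{\left(g \right)} = 1$
$z{\left(m \right)} = 2$ ($z{\left(m \right)} = 1 \left(5 - 3\right) = 1 \cdot 2 = 2$)
$z{\left(-4 \right)} \left(-35 + y{\left(-8 \right)}\right) = 2 \left(-35 + 2 \left(-8\right) \frac{1}{-1 - 8}\right) = 2 \left(-35 + 2 \left(-8\right) \frac{1}{-9}\right) = 2 \left(-35 + 2 \left(-8\right) \left(- \frac{1}{9}\right)\right) = 2 \left(-35 + \frac{16}{9}\right) = 2 \left(- \frac{299}{9}\right) = - \frac{598}{9}$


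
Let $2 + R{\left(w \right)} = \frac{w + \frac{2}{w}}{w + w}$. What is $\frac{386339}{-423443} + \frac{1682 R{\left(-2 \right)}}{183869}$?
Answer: $- \frac{143852108997}{155716081934} \approx -0.92381$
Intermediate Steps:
$R{\left(w \right)} = -2 + \frac{w + \frac{2}{w}}{2 w}$ ($R{\left(w \right)} = -2 + \frac{w + \frac{2}{w}}{w + w} = -2 + \frac{w + \frac{2}{w}}{2 w}$)
$\frac{386339}{-423443} + \frac{1682 R{\left(-2 \right)}}{183869} = \frac{386339}{-423443} + \frac{1682 \left(- \frac{3}{2} + \frac{1}{4}\right)}{183869} = 386339 \left(- \frac{1}{423443}\right) + 1682 \left(- \frac{3}{2} + \frac{1}{4}\right) \frac{1}{183869} = - \frac{386339}{423443} + 1682 \left(- \frac{5}{4}\right) \frac{1}{183869} = - \frac{386339}{423443} - \frac{4205}{367738} = - \frac{143852108997}{155716081934}$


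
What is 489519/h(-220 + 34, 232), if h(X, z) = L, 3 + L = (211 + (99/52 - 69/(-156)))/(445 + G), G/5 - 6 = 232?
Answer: -6936484230/40661 ≈ -1.7059e+5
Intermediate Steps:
G = 1190 (G = 30 + 5*232 = 30 + 1160 = 1190)
L = -40661/14170 (L = -3 + (211 + (99/52 - 69/(-156)))/(445 + 1190) = -3 + (211 + (99*(1/52) - 69*(-1/156)))/1635 = -3 + (211 + (99/52 + 23/52))*(1/1635) = -3 + (211 + 61/26)*(1/1635) = -3 + (5547/26)*(1/1635) = -3 + 1849/14170 = -40661/14170 ≈ -2.8695)
h(X, z) = -40661/14170
489519/h(-220 + 34, 232) = 489519/(-40661/14170) = 489519*(-14170/40661) = -6936484230/40661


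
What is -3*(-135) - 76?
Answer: 329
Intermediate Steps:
-3*(-135) - 76 = 405 - 76 = 329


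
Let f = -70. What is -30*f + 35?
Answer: 2135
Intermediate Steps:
-30*f + 35 = -30*(-70) + 35 = 2100 + 35 = 2135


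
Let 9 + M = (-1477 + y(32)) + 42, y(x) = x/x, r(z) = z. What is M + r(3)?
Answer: -1440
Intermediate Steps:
y(x) = 1
M = -1443 (M = -9 + ((-1477 + 1) + 42) = -9 + (-1476 + 42) = -9 - 1434 = -1443)
M + r(3) = -1443 + 3 = -1440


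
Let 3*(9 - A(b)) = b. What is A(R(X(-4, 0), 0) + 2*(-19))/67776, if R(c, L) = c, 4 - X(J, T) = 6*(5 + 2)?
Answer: 103/203328 ≈ 0.00050657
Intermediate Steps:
X(J, T) = -38 (X(J, T) = 4 - 6*(5 + 2) = 4 - 6*7 = 4 - 1*42 = 4 - 42 = -38)
A(b) = 9 - b/3
A(R(X(-4, 0), 0) + 2*(-19))/67776 = (9 - (-38 + 2*(-19))/3)/67776 = (9 - (-38 - 38)/3)*(1/67776) = (9 - 1/3*(-76))*(1/67776) = (9 + 76/3)*(1/67776) = (103/3)*(1/67776) = 103/203328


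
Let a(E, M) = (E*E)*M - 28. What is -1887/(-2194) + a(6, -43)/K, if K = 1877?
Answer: 84155/4118138 ≈ 0.020435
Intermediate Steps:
a(E, M) = -28 + M*E² (a(E, M) = E²*M - 28 = M*E² - 28 = -28 + M*E²)
-1887/(-2194) + a(6, -43)/K = -1887/(-2194) + (-28 - 43*6²)/1877 = -1887*(-1/2194) + (-28 - 43*36)*(1/1877) = 1887/2194 + (-28 - 1548)*(1/1877) = 1887/2194 - 1576*1/1877 = 1887/2194 - 1576/1877 = 84155/4118138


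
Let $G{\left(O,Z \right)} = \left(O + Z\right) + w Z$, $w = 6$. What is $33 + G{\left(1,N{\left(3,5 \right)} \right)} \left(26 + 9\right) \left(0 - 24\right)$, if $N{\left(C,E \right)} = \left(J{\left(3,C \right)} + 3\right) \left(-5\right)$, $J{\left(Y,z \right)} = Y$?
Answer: $175593$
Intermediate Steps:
$N{\left(C,E \right)} = -30$ ($N{\left(C,E \right)} = \left(3 + 3\right) \left(-5\right) = 6 \left(-5\right) = -30$)
$G{\left(O,Z \right)} = O + 7 Z$ ($G{\left(O,Z \right)} = \left(O + Z\right) + 6 Z = O + 7 Z$)
$33 + G{\left(1,N{\left(3,5 \right)} \right)} \left(26 + 9\right) \left(0 - 24\right) = 33 + \left(1 + 7 \left(-30\right)\right) \left(26 + 9\right) \left(0 - 24\right) = 33 + \left(1 - 210\right) 35 \left(-24\right) = 33 - -175560 = 33 + 175560 = 175593$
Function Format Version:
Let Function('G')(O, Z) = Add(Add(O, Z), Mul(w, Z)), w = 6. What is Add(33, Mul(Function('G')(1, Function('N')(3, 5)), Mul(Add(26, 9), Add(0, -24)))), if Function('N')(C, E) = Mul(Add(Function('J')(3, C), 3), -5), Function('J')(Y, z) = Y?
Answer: 175593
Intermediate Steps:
Function('N')(C, E) = -30 (Function('N')(C, E) = Mul(Add(3, 3), -5) = Mul(6, -5) = -30)
Function('G')(O, Z) = Add(O, Mul(7, Z)) (Function('G')(O, Z) = Add(Add(O, Z), Mul(6, Z)) = Add(O, Mul(7, Z)))
Add(33, Mul(Function('G')(1, Function('N')(3, 5)), Mul(Add(26, 9), Add(0, -24)))) = Add(33, Mul(Add(1, Mul(7, -30)), Mul(Add(26, 9), Add(0, -24)))) = Add(33, Mul(Add(1, -210), Mul(35, -24))) = Add(33, Mul(-209, -840)) = Add(33, 175560) = 175593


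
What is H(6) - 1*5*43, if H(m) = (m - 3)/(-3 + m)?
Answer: -214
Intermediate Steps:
H(m) = 1 (H(m) = (-3 + m)/(-3 + m) = 1)
H(6) - 1*5*43 = 1 - 1*5*43 = 1 - 5*43 = 1 - 215 = -214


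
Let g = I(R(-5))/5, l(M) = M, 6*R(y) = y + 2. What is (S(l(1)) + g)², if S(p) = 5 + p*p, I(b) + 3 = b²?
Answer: 11881/400 ≈ 29.703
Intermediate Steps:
R(y) = ⅓ + y/6 (R(y) = (y + 2)/6 = (2 + y)/6 = ⅓ + y/6)
I(b) = -3 + b²
S(p) = 5 + p²
g = -11/20 (g = (-3 + (⅓ + (⅙)*(-5))²)/5 = (-3 + (⅓ - ⅚)²)*(⅕) = (-3 + (-½)²)*(⅕) = (-3 + ¼)*(⅕) = -11/4*⅕ = -11/20 ≈ -0.55000)
(S(l(1)) + g)² = ((5 + 1²) - 11/20)² = ((5 + 1) - 11/20)² = (6 - 11/20)² = (109/20)² = 11881/400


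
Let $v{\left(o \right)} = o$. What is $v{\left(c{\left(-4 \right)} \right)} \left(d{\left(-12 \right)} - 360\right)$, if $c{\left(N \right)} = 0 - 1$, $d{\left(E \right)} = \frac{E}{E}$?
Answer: $359$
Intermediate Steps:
$d{\left(E \right)} = 1$
$c{\left(N \right)} = -1$
$v{\left(c{\left(-4 \right)} \right)} \left(d{\left(-12 \right)} - 360\right) = - (1 - 360) = \left(-1\right) \left(-359\right) = 359$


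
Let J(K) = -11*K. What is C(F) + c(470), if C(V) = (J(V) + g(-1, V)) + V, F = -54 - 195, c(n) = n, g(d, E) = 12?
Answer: 2972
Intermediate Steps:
F = -249
C(V) = 12 - 10*V (C(V) = (-11*V + 12) + V = (12 - 11*V) + V = 12 - 10*V)
C(F) + c(470) = (12 - 10*(-249)) + 470 = (12 + 2490) + 470 = 2502 + 470 = 2972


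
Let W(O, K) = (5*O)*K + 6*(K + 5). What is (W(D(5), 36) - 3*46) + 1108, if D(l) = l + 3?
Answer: 2656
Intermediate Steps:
D(l) = 3 + l
W(O, K) = 30 + 6*K + 5*K*O (W(O, K) = 5*K*O + 6*(5 + K) = 5*K*O + (30 + 6*K) = 30 + 6*K + 5*K*O)
(W(D(5), 36) - 3*46) + 1108 = ((30 + 6*36 + 5*36*(3 + 5)) - 3*46) + 1108 = ((30 + 216 + 5*36*8) - 138) + 1108 = ((30 + 216 + 1440) - 138) + 1108 = (1686 - 138) + 1108 = 1548 + 1108 = 2656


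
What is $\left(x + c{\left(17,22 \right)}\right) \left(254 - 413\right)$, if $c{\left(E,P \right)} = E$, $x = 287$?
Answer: $-48336$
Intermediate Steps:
$\left(x + c{\left(17,22 \right)}\right) \left(254 - 413\right) = \left(287 + 17\right) \left(254 - 413\right) = 304 \left(-159\right) = -48336$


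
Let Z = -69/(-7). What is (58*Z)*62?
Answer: 248124/7 ≈ 35446.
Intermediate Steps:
Z = 69/7 (Z = -69*(-⅐) = 69/7 ≈ 9.8571)
(58*Z)*62 = (58*(69/7))*62 = (4002/7)*62 = 248124/7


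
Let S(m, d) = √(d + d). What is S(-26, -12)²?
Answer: -24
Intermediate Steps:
S(m, d) = √2*√d (S(m, d) = √(2*d) = √2*√d)
S(-26, -12)² = (√2*√(-12))² = (√2*(2*I*√3))² = (2*I*√6)² = -24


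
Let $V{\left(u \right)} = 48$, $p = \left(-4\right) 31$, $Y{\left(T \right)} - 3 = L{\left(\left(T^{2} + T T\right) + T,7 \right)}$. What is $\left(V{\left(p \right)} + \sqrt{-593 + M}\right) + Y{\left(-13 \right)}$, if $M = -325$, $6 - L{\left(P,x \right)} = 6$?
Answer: $51 + 3 i \sqrt{102} \approx 51.0 + 30.299 i$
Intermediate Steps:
$L{\left(P,x \right)} = 0$ ($L{\left(P,x \right)} = 6 - 6 = 0$)
$Y{\left(T \right)} = 3$ ($Y{\left(T \right)} = 3 + 0 = 3$)
$p = -124$
$\left(V{\left(p \right)} + \sqrt{-593 + M}\right) + Y{\left(-13 \right)} = \left(48 + \sqrt{-593 - 325}\right) + 3 = \left(48 + \sqrt{-918}\right) + 3 = \left(48 + 3 i \sqrt{102}\right) + 3 = 51 + 3 i \sqrt{102}$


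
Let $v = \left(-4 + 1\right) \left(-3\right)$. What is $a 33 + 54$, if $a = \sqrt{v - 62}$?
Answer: $54 + 33 i \sqrt{53} \approx 54.0 + 240.24 i$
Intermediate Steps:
$v = 9$ ($v = \left(-3\right) \left(-3\right) = 9$)
$a = i \sqrt{53}$ ($a = \sqrt{9 - 62} = \sqrt{-53} = i \sqrt{53} \approx 7.2801 i$)
$a 33 + 54 = i \sqrt{53} \cdot 33 + 54 = 33 i \sqrt{53} + 54 = 54 + 33 i \sqrt{53}$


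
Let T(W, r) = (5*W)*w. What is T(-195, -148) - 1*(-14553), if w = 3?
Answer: 11628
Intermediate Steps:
T(W, r) = 15*W (T(W, r) = (5*W)*3 = 15*W)
T(-195, -148) - 1*(-14553) = 15*(-195) - 1*(-14553) = -2925 + 14553 = 11628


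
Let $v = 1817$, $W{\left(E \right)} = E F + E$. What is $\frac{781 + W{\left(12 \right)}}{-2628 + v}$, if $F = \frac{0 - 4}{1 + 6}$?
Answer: $- \frac{5503}{5677} \approx -0.96935$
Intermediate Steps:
$F = - \frac{4}{7} \approx -0.57143$
$W{\left(E \right)} = \frac{3 E}{7}$ ($W{\left(E \right)} = E \left(- \frac{4}{7}\right) + E = - \frac{4 E}{7} + E = \frac{3 E}{7}$)
$\frac{781 + W{\left(12 \right)}}{-2628 + v} = \frac{781 + \frac{3}{7} \cdot 12}{-2628 + 1817} = \frac{781 + \frac{36}{7}}{-811} = \frac{5503}{7} \left(- \frac{1}{811}\right) = - \frac{5503}{5677}$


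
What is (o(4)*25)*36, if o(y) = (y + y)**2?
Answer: 57600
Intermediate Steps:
o(y) = 4*y**2 (o(y) = (2*y)**2 = 4*y**2)
(o(4)*25)*36 = ((4*4**2)*25)*36 = ((4*16)*25)*36 = (64*25)*36 = 1600*36 = 57600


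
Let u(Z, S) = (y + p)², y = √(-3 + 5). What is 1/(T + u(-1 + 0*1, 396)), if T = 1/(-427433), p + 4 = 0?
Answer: 3288581023369/35808982632257 + 1461591755912*√2/35808982632257 ≈ 0.14956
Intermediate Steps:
p = -4 (p = -4 + 0 = -4)
y = √2 ≈ 1.4142
u(Z, S) = (-4 + √2)² (u(Z, S) = (√2 - 4)² = (-4 + √2)²)
T = -1/427433 ≈ -2.3395e-6
1/(T + u(-1 + 0*1, 396)) = 1/(-1/427433 + (4 - √2)²)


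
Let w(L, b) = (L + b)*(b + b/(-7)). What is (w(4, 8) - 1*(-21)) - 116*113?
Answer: -91033/7 ≈ -13005.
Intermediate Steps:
w(L, b) = 6*b*(L + b)/7 (w(L, b) = (L + b)*(b + b*(-⅐)) = (L + b)*(b - b/7) = (L + b)*(6*b/7) = 6*b*(L + b)/7)
(w(4, 8) - 1*(-21)) - 116*113 = ((6/7)*8*(4 + 8) - 1*(-21)) - 116*113 = ((6/7)*8*12 + 21) - 13108 = (576/7 + 21) - 13108 = 723/7 - 13108 = -91033/7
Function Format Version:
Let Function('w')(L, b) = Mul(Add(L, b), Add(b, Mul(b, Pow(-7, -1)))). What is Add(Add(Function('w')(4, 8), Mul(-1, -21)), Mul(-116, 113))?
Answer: Rational(-91033, 7) ≈ -13005.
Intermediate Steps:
Function('w')(L, b) = Mul(Rational(6, 7), b, Add(L, b)) (Function('w')(L, b) = Mul(Add(L, b), Add(b, Mul(b, Rational(-1, 7)))) = Mul(Add(L, b), Add(b, Mul(Rational(-1, 7), b))) = Mul(Add(L, b), Mul(Rational(6, 7), b)) = Mul(Rational(6, 7), b, Add(L, b)))
Add(Add(Function('w')(4, 8), Mul(-1, -21)), Mul(-116, 113)) = Add(Add(Mul(Rational(6, 7), 8, Add(4, 8)), Mul(-1, -21)), Mul(-116, 113)) = Add(Add(Mul(Rational(6, 7), 8, 12), 21), -13108) = Add(Add(Rational(576, 7), 21), -13108) = Add(Rational(723, 7), -13108) = Rational(-91033, 7)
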